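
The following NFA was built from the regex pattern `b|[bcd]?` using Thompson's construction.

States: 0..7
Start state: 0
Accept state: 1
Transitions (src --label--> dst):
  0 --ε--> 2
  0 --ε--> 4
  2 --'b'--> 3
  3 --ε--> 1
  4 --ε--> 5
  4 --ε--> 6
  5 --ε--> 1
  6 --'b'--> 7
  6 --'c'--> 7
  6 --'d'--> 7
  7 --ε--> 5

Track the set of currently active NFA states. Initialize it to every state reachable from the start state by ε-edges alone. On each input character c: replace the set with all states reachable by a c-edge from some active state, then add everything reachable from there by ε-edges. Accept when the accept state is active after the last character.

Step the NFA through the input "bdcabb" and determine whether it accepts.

Answer: REJECT

Trace:
S₀ = ε-closure({0}) = {0,1,2,4,5,6}
'b' @ 1: {1,3,5,7}  (accept∈set)
'd' @ 2: {}  — state set empty
rest 'cabb' ignored (set empty)
final: {}; accept 1 not in set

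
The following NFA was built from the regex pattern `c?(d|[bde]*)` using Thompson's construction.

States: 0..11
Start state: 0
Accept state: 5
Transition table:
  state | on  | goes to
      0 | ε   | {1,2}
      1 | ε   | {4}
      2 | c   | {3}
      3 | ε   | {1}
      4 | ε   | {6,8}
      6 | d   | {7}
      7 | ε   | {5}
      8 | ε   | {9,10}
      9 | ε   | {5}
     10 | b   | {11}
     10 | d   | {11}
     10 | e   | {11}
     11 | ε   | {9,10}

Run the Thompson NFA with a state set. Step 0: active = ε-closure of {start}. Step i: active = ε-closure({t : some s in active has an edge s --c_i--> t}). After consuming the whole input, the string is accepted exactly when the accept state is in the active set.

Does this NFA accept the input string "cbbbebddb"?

initial (ε-close {0}): {0,1,2,4,5,6,8,9,10}
'c' @ 1: {1,3,4,5,6,8,9,10}  (accept∈set)
'b' @ 2: {5,9,10,11}  (accept∈set)
'b' @ 3: {5,9,10,11}  (accept∈set)
'b' @ 4: {5,9,10,11}  (accept∈set)
'e' @ 5: {5,9,10,11}  (accept∈set)
'b' @ 6: {5,9,10,11}  (accept∈set)
'd' @ 7: {5,9,10,11}  (accept∈set)
'd' @ 8: {5,9,10,11}  (accept∈set)
'b' @ 9: {5,9,10,11}  (accept∈set)
final: {5,9,10,11}; accept 5 in set

Answer: ACCEPT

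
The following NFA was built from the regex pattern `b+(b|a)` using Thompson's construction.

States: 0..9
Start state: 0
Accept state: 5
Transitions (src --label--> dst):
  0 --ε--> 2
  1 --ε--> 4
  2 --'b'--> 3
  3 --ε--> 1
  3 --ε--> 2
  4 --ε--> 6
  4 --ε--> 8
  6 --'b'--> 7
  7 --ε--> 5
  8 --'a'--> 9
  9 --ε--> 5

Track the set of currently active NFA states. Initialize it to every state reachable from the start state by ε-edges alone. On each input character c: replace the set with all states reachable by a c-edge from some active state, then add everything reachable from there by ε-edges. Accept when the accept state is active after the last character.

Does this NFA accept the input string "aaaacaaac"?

start: ε-closure({0}) = {0,2}
'a' @ 1: {}  — no active states
rest 'aaacaaac' ignored (set empty)
end set {} — state 5 not in

Answer: REJECT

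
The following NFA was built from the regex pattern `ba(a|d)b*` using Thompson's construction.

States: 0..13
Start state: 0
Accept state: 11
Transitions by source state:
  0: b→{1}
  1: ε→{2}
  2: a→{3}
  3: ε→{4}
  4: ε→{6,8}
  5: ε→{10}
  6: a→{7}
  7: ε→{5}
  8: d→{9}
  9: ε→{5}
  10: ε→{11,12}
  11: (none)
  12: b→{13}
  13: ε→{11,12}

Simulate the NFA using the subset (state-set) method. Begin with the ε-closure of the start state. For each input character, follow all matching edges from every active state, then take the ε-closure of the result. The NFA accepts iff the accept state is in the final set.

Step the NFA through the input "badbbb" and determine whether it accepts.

Answer: ACCEPT

Derivation:
S₀ = ε-closure({0}) = {0}
'b' @ 1: {1,2}
'a' @ 2: {3,4,6,8}
'd' @ 3: {5,9,10,11,12}  [accepting]
'b' @ 4: {11,12,13}  [accepting]
'b' @ 5: {11,12,13}  [accepting]
'b' @ 6: {11,12,13}  [accepting]
final: {11,12,13}; accept 11 in set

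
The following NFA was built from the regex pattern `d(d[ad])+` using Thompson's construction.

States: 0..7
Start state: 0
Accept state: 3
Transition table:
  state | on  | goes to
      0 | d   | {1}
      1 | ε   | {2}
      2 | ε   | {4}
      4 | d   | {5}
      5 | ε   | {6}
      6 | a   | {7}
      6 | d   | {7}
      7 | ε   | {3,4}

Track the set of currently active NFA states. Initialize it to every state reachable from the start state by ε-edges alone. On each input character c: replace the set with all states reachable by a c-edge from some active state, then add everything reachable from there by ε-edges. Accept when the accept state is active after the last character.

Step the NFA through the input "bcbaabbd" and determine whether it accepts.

Answer: REJECT

Derivation:
S₀ = ε-closure({0}) = {0}
'b' @ 1: {}  — no active states
rest 'cbaabbd' ignored (set empty)
after full input: {}  (accept=3 not in)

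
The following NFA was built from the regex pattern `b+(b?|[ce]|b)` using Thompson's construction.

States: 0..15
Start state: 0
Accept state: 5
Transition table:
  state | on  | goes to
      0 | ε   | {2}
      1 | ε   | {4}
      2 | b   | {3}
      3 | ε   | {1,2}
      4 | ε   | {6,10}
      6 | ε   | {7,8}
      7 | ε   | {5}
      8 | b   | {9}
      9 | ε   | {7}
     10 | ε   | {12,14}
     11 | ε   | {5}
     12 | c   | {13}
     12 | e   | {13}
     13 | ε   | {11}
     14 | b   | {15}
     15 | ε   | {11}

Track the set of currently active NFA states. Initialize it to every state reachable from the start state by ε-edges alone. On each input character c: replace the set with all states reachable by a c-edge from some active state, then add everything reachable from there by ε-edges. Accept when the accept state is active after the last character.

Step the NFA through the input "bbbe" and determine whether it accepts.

S₀ = ε-closure({0}) = {0,2}
'b' @ 1: {1,2,3,4,5,6,7,8,10,12,14}  (accept∈set)
'b' @ 2: {1,2,3,4,5,6,7,8,9,10,11,12,14,15}  (accept∈set)
'b' @ 3: {1,2,3,4,5,6,7,8,9,10,11,12,14,15}  (accept∈set)
'e' @ 4: {5,11,13}  (accept∈set)
end set {5,11,13} — state 5 in

Answer: ACCEPT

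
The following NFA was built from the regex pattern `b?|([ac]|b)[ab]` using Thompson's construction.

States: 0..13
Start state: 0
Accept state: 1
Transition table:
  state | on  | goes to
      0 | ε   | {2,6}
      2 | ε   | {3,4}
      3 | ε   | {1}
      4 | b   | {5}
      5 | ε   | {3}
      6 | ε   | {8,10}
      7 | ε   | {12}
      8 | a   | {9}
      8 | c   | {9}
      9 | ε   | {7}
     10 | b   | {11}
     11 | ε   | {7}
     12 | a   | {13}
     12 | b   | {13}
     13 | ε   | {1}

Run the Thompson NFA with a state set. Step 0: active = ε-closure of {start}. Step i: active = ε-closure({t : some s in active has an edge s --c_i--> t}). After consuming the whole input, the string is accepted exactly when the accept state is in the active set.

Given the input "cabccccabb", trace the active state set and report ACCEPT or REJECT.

start: ε-closure({0}) = {0,1,2,3,4,6,8,10}
'c' @ 1: {7,9,12}
'a' @ 2: {1,13}  (accept∈set)
'b' @ 3: {}  — state set empty
rest 'ccccabb' ignored (set empty)
after full input: {}  (accept=1 not in)

Answer: REJECT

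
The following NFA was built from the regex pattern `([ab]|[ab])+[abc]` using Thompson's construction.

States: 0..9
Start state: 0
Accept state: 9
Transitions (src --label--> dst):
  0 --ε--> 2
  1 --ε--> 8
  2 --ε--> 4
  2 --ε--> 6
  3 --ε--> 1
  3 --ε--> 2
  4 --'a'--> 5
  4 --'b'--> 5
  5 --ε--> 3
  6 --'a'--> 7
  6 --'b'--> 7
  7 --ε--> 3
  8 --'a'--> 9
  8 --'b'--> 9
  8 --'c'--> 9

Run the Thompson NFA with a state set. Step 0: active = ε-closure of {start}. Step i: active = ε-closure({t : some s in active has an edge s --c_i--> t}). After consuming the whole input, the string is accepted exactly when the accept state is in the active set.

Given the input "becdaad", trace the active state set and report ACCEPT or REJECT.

start: ε-closure({0}) = {0,2,4,6}
'b' @ 1: {1,2,3,4,5,6,7,8}
'e' @ 2: {}  — no active states
rest 'cdaad' ignored (set empty)
end set {} — state 9 not in

Answer: REJECT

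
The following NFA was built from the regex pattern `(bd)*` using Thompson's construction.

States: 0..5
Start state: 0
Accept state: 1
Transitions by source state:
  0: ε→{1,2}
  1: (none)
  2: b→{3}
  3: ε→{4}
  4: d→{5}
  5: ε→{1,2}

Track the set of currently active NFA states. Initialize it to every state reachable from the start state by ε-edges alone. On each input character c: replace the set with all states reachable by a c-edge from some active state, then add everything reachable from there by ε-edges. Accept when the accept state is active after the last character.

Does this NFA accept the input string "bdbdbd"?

S₀ = ε-closure({0}) = {0,1,2}
'b' @ 1: {3,4}
'd' @ 2: {1,2,5}  [accepting]
'b' @ 3: {3,4}
'd' @ 4: {1,2,5}  [accepting]
'b' @ 5: {3,4}
'd' @ 6: {1,2,5}  [accepting]
final: {1,2,5}; accept 1 in set

Answer: ACCEPT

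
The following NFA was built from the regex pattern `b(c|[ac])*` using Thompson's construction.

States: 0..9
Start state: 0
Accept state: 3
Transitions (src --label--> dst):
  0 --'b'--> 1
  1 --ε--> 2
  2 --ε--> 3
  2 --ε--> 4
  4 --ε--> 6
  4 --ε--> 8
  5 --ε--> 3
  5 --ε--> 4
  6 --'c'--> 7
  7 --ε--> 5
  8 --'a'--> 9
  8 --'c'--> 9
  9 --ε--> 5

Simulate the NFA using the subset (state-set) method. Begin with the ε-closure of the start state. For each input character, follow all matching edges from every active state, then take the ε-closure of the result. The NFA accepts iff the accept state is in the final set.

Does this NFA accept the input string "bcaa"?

Answer: ACCEPT

Derivation:
initial (ε-close {0}): {0}
'b' @ 1: {1,2,3,4,6,8}  ✓accept
'c' @ 2: {3,4,5,6,7,8,9}  ✓accept
'a' @ 3: {3,4,5,6,8,9}  ✓accept
'a' @ 4: {3,4,5,6,8,9}  ✓accept
final: {3,4,5,6,8,9}; accept 3 in set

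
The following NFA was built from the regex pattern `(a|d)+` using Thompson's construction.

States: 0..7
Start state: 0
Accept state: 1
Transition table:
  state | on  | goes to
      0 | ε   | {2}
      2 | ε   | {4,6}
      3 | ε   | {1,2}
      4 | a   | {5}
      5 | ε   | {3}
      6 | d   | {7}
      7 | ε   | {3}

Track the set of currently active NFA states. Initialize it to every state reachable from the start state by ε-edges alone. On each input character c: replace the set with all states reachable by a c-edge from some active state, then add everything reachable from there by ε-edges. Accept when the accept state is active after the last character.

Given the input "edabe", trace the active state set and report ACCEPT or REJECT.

Answer: REJECT

Derivation:
initial (ε-close {0}): {0,2,4,6}
'e' @ 1: {}  — no active states
rest 'dabe' ignored (set empty)
final: {}; accept 1 not in set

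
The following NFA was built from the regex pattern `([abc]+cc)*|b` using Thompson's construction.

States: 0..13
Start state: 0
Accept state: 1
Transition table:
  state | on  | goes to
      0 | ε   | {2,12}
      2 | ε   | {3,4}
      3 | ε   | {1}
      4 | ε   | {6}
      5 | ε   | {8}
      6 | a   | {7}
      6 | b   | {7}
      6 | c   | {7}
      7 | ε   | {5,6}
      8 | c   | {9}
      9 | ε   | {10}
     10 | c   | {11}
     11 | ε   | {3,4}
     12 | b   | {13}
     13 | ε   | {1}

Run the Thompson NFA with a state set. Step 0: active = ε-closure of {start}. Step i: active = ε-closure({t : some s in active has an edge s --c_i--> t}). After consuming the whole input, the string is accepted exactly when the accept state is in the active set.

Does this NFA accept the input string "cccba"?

Answer: REJECT

Steps:
S₀ = ε-closure({0}) = {0,1,2,3,4,6,12}
'c' @ 1: {5,6,7,8}
'c' @ 2: {5,6,7,8,9,10}
'c' @ 3: {1,3,4,5,6,7,8,9,10,11}  ✓accept
'b' @ 4: {5,6,7,8}
'a' @ 5: {5,6,7,8}
final: {5,6,7,8}; accept 1 not in set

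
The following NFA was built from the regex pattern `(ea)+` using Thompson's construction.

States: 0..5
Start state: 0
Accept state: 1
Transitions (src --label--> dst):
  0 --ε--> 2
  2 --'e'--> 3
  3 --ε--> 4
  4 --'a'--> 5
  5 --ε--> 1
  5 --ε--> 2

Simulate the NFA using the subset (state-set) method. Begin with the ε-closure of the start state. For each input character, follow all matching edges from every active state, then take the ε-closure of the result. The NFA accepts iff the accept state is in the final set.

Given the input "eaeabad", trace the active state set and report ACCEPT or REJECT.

Answer: REJECT

Trace:
initial (ε-close {0}): {0,2}
'e' @ 1: {3,4}
'a' @ 2: {1,2,5}  (accept∈set)
'e' @ 3: {3,4}
'a' @ 4: {1,2,5}  (accept∈set)
'b' @ 5: {}  — dead — no transitions
rest 'ad' ignored (set empty)
after full input: {}  (accept=1 not in)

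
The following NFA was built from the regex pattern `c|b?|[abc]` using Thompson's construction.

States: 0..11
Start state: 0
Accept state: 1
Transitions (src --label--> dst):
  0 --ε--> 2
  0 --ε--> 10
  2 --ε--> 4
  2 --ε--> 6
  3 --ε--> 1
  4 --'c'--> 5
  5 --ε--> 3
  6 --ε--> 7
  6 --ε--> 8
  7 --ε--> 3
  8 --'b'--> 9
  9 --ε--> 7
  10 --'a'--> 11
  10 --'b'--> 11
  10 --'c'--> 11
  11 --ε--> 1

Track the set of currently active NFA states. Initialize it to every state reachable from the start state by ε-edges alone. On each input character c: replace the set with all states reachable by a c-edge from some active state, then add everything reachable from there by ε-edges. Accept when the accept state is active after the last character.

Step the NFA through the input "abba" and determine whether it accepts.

Answer: REJECT

Steps:
start: ε-closure({0}) = {0,1,2,3,4,6,7,8,10}
'a' @ 1: {1,11}  [accepting]
'b' @ 2: {}  — dead — no transitions
rest 'ba' ignored (set empty)
after full input: {}  (accept=1 not in)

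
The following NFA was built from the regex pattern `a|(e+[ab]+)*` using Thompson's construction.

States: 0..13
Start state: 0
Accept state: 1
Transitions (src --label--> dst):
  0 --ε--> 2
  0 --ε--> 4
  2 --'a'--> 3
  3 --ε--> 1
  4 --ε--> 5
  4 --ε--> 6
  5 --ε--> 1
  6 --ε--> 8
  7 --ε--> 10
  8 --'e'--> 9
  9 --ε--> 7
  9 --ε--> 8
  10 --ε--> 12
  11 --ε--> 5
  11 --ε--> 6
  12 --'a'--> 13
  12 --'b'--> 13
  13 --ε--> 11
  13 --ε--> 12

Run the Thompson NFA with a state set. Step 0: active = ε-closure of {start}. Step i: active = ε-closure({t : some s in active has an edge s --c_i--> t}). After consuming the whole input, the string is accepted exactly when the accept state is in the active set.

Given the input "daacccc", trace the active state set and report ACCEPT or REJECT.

start: ε-closure({0}) = {0,1,2,4,5,6,8}
'd' @ 1: {}  — dead — no transitions
rest 'aacccc' ignored (set empty)
end set {} — state 1 not in

Answer: REJECT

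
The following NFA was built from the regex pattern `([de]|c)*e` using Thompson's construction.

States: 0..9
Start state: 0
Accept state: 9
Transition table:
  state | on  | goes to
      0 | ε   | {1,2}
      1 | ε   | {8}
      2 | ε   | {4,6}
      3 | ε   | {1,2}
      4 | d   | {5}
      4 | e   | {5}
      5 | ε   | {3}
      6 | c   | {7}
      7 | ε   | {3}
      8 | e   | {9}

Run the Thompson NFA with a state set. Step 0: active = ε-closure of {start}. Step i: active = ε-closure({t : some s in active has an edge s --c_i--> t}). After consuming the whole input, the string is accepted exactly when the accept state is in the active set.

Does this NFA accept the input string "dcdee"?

Answer: ACCEPT

Derivation:
initial (ε-close {0}): {0,1,2,4,6,8}
'd' @ 1: {1,2,3,4,5,6,8}
'c' @ 2: {1,2,3,4,6,7,8}
'd' @ 3: {1,2,3,4,5,6,8}
'e' @ 4: {1,2,3,4,5,6,8,9}  ✓accept
'e' @ 5: {1,2,3,4,5,6,8,9}  ✓accept
final: {1,2,3,4,5,6,8,9}; accept 9 in set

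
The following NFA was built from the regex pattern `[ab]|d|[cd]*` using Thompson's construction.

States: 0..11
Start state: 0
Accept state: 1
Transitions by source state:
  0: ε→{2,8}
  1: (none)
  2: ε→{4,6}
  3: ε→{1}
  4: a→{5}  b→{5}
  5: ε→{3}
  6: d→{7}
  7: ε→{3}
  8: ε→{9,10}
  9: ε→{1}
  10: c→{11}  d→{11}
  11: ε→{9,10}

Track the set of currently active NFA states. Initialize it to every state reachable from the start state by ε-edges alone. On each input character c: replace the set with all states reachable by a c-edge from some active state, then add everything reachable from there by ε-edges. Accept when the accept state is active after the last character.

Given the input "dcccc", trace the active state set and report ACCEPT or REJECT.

Answer: ACCEPT

Derivation:
S₀ = ε-closure({0}) = {0,1,2,4,6,8,9,10}
'd' @ 1: {1,3,7,9,10,11}  (accept∈set)
'c' @ 2: {1,9,10,11}  (accept∈set)
'c' @ 3: {1,9,10,11}  (accept∈set)
'c' @ 4: {1,9,10,11}  (accept∈set)
'c' @ 5: {1,9,10,11}  (accept∈set)
final: {1,9,10,11}; accept 1 in set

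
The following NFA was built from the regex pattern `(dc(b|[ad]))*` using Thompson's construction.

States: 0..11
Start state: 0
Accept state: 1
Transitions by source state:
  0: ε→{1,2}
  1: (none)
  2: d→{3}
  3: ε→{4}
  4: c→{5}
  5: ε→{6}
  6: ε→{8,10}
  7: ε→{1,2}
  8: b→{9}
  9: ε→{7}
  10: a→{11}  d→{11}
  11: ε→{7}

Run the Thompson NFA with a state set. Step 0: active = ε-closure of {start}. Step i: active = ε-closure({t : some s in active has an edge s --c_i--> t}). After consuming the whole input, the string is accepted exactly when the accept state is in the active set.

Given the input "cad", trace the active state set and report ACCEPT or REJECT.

start: ε-closure({0}) = {0,1,2}
'c' @ 1: {}  — dead — no transitions
rest 'ad' ignored (set empty)
after full input: {}  (accept=1 not in)

Answer: REJECT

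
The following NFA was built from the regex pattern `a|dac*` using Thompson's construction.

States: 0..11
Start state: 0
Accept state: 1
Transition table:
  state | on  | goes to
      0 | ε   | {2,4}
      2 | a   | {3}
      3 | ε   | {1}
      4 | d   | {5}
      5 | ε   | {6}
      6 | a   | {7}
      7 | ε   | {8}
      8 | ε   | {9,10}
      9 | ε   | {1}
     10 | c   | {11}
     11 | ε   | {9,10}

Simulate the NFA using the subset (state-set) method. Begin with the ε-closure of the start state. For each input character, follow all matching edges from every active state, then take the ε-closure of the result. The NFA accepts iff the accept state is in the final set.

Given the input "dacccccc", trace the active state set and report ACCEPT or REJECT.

Answer: ACCEPT

Steps:
S₀ = ε-closure({0}) = {0,2,4}
'd' @ 1: {5,6}
'a' @ 2: {1,7,8,9,10}  (accept∈set)
'c' @ 3: {1,9,10,11}  (accept∈set)
'c' @ 4: {1,9,10,11}  (accept∈set)
'c' @ 5: {1,9,10,11}  (accept∈set)
'c' @ 6: {1,9,10,11}  (accept∈set)
'c' @ 7: {1,9,10,11}  (accept∈set)
'c' @ 8: {1,9,10,11}  (accept∈set)
end set {1,9,10,11} — state 1 in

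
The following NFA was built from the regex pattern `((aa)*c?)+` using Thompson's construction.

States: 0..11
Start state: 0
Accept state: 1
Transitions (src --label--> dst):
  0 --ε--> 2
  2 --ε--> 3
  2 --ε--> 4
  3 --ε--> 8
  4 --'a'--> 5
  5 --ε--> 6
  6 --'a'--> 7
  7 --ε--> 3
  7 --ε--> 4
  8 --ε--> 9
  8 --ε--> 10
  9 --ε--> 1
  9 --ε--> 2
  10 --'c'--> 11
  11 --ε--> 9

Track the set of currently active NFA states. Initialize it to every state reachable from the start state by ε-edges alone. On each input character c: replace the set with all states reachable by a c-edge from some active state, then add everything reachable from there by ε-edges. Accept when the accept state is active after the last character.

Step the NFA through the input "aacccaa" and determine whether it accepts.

S₀ = ε-closure({0}) = {0,1,2,3,4,8,9,10}
'a' @ 1: {5,6}
'a' @ 2: {1,2,3,4,7,8,9,10}  ✓accept
'c' @ 3: {1,2,3,4,8,9,10,11}  ✓accept
'c' @ 4: {1,2,3,4,8,9,10,11}  ✓accept
'c' @ 5: {1,2,3,4,8,9,10,11}  ✓accept
'a' @ 6: {5,6}
'a' @ 7: {1,2,3,4,7,8,9,10}  ✓accept
final: {1,2,3,4,7,8,9,10}; accept 1 in set

Answer: ACCEPT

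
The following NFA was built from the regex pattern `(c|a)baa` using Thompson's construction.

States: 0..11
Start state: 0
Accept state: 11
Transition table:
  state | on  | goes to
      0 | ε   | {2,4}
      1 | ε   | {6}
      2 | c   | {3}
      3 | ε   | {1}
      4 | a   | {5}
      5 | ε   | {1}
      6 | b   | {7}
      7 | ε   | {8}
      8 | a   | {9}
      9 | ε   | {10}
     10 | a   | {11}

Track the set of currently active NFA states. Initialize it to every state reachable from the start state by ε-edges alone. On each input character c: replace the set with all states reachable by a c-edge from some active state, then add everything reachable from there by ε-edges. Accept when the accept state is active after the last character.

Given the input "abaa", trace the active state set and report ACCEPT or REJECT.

S₀ = ε-closure({0}) = {0,2,4}
'a' @ 1: {1,5,6}
'b' @ 2: {7,8}
'a' @ 3: {9,10}
'a' @ 4: {11}  ✓accept
final: {11}; accept 11 in set

Answer: ACCEPT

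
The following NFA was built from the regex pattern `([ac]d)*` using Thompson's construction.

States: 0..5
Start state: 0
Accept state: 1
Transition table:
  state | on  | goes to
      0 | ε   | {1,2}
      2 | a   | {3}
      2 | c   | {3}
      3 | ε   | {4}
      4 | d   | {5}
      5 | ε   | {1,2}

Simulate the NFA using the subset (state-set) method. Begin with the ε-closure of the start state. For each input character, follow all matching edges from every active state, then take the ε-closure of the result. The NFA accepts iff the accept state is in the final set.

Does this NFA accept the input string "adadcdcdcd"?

initial (ε-close {0}): {0,1,2}
'a' @ 1: {3,4}
'd' @ 2: {1,2,5}  [accepting]
'a' @ 3: {3,4}
'd' @ 4: {1,2,5}  [accepting]
'c' @ 5: {3,4}
'd' @ 6: {1,2,5}  [accepting]
'c' @ 7: {3,4}
'd' @ 8: {1,2,5}  [accepting]
'c' @ 9: {3,4}
'd' @ 10: {1,2,5}  [accepting]
final: {1,2,5}; accept 1 in set

Answer: ACCEPT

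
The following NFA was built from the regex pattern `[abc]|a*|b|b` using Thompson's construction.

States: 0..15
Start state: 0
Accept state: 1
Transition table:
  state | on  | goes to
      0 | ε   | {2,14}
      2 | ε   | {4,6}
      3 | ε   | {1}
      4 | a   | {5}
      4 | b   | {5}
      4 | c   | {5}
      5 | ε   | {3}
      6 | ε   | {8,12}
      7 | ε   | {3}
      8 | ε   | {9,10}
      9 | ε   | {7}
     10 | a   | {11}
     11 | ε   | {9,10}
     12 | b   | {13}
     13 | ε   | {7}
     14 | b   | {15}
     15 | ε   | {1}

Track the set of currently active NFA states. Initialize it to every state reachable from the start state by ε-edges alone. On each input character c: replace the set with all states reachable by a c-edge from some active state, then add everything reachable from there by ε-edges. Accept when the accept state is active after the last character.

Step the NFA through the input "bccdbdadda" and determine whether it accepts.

start: ε-closure({0}) = {0,1,2,3,4,6,7,8,9,10,12,14}
'b' @ 1: {1,3,5,7,13,15}  ✓accept
'c' @ 2: {}  — no active states
rest 'cdbdadda' ignored (set empty)
after full input: {}  (accept=1 not in)

Answer: REJECT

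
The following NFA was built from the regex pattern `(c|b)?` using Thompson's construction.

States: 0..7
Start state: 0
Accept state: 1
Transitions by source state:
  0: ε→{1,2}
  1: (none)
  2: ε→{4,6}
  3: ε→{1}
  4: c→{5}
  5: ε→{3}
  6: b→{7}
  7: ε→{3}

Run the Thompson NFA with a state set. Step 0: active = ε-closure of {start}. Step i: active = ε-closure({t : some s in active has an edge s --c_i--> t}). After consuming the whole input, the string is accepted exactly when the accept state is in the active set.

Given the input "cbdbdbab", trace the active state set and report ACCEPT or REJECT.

Answer: REJECT

Trace:
start: ε-closure({0}) = {0,1,2,4,6}
'c' @ 1: {1,3,5}  (accept∈set)
'b' @ 2: {}  — no active states
rest 'dbdbab' ignored (set empty)
after full input: {}  (accept=1 not in)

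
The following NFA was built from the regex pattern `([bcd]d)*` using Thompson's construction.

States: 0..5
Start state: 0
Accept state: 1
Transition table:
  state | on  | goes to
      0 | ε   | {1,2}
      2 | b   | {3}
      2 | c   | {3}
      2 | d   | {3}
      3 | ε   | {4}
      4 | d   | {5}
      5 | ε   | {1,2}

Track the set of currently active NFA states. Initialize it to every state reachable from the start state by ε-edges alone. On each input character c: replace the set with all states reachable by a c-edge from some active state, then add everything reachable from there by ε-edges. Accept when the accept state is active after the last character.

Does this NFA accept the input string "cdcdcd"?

Answer: ACCEPT

Trace:
start: ε-closure({0}) = {0,1,2}
'c' @ 1: {3,4}
'd' @ 2: {1,2,5}  [accepting]
'c' @ 3: {3,4}
'd' @ 4: {1,2,5}  [accepting]
'c' @ 5: {3,4}
'd' @ 6: {1,2,5}  [accepting]
final: {1,2,5}; accept 1 in set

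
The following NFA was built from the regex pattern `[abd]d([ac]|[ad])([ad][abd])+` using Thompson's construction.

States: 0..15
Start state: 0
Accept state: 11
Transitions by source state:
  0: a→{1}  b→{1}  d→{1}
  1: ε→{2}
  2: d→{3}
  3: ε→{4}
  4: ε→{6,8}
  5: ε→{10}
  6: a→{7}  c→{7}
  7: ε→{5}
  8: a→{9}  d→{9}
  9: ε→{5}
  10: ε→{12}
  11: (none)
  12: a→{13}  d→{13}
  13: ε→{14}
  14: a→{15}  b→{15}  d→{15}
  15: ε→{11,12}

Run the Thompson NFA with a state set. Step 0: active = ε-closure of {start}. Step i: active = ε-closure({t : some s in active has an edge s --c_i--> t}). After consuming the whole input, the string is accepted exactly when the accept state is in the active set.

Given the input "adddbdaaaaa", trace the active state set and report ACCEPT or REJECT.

start: ε-closure({0}) = {0}
'a' @ 1: {1,2}
'd' @ 2: {3,4,6,8}
'd' @ 3: {5,9,10,12}
'd' @ 4: {13,14}
'b' @ 5: {11,12,15}  (accept∈set)
'd' @ 6: {13,14}
'a' @ 7: {11,12,15}  (accept∈set)
'a' @ 8: {13,14}
'a' @ 9: {11,12,15}  (accept∈set)
'a' @ 10: {13,14}
'a' @ 11: {11,12,15}  (accept∈set)
end set {11,12,15} — state 11 in

Answer: ACCEPT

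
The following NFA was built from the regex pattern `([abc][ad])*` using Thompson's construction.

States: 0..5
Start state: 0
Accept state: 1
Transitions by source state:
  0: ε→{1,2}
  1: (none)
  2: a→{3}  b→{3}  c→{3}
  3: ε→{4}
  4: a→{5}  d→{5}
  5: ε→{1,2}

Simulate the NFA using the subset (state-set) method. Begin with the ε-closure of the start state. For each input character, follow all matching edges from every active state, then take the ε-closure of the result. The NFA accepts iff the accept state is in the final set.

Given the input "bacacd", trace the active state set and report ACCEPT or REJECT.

S₀ = ε-closure({0}) = {0,1,2}
'b' @ 1: {3,4}
'a' @ 2: {1,2,5}  (accept∈set)
'c' @ 3: {3,4}
'a' @ 4: {1,2,5}  (accept∈set)
'c' @ 5: {3,4}
'd' @ 6: {1,2,5}  (accept∈set)
after full input: {1,2,5}  (accept=1 in)

Answer: ACCEPT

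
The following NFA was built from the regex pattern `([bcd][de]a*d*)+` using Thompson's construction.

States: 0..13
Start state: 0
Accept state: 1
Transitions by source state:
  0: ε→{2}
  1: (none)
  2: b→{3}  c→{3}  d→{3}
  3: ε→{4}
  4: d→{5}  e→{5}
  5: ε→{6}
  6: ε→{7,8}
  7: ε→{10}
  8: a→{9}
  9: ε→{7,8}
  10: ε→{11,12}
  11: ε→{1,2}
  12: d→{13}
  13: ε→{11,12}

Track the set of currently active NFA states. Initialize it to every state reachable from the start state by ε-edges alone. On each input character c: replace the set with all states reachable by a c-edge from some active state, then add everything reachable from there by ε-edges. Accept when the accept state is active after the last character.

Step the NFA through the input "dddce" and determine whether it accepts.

initial (ε-close {0}): {0,2}
'd' @ 1: {3,4}
'd' @ 2: {1,2,5,6,7,8,10,11,12}  ✓accept
'd' @ 3: {1,2,3,4,11,12,13}  ✓accept
'c' @ 4: {3,4}
'e' @ 5: {1,2,5,6,7,8,10,11,12}  ✓accept
end set {1,2,5,6,7,8,10,11,12} — state 1 in

Answer: ACCEPT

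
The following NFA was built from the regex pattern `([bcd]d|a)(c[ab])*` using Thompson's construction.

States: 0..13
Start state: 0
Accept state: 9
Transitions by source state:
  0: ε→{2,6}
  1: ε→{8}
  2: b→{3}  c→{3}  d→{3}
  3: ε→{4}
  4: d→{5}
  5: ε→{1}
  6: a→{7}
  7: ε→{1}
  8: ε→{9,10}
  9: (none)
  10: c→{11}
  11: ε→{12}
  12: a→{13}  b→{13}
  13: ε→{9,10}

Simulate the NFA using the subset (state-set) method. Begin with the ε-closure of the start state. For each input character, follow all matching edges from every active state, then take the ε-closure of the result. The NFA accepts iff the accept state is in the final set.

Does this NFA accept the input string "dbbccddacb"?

start: ε-closure({0}) = {0,2,6}
'd' @ 1: {3,4}
'b' @ 2: {}  — no active states
rest 'bccddacb' ignored (set empty)
final: {}; accept 9 not in set

Answer: REJECT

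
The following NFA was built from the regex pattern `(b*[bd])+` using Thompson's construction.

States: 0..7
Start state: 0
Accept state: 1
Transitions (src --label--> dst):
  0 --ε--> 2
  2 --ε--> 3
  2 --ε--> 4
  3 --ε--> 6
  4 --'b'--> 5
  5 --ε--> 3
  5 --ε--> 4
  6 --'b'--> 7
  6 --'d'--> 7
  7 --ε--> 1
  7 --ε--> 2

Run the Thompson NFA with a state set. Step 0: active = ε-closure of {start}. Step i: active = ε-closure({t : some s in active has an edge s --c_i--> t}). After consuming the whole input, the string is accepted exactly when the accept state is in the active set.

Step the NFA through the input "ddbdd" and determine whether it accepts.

initial (ε-close {0}): {0,2,3,4,6}
'd' @ 1: {1,2,3,4,6,7}  ✓accept
'd' @ 2: {1,2,3,4,6,7}  ✓accept
'b' @ 3: {1,2,3,4,5,6,7}  ✓accept
'd' @ 4: {1,2,3,4,6,7}  ✓accept
'd' @ 5: {1,2,3,4,6,7}  ✓accept
final: {1,2,3,4,6,7}; accept 1 in set

Answer: ACCEPT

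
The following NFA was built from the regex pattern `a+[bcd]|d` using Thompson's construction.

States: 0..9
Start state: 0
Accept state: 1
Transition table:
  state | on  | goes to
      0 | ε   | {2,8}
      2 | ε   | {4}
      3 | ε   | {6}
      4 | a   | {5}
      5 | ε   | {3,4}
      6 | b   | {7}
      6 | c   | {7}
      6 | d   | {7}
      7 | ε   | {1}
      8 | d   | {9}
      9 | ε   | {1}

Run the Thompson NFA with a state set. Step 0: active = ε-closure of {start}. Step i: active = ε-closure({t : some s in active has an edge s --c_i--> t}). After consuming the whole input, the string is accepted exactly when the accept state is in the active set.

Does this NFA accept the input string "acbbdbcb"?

initial (ε-close {0}): {0,2,4,8}
'a' @ 1: {3,4,5,6}
'c' @ 2: {1,7}  ✓accept
'b' @ 3: {}  — dead — no transitions
rest 'bdbcb' ignored (set empty)
final: {}; accept 1 not in set

Answer: REJECT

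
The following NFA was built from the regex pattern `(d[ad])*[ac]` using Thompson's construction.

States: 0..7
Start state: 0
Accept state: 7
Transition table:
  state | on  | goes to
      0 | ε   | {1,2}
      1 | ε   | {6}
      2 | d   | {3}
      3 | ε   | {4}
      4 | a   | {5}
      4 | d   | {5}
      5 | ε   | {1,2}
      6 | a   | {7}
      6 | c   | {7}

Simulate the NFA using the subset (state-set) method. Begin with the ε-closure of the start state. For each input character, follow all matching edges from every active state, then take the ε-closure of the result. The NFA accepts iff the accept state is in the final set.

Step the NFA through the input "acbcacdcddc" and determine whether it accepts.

Answer: REJECT

Steps:
start: ε-closure({0}) = {0,1,2,6}
'a' @ 1: {7}  [accepting]
'c' @ 2: {}  — dead — no transitions
rest 'bcacdcddc' ignored (set empty)
end set {} — state 7 not in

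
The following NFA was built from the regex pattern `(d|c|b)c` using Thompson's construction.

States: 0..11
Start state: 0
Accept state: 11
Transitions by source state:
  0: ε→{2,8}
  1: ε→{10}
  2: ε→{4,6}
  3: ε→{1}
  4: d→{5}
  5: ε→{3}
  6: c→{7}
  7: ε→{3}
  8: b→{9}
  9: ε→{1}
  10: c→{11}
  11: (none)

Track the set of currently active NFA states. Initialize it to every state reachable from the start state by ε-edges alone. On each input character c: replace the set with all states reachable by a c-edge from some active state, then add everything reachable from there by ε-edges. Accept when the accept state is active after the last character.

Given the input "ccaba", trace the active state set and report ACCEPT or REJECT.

S₀ = ε-closure({0}) = {0,2,4,6,8}
'c' @ 1: {1,3,7,10}
'c' @ 2: {11}  [accepting]
'a' @ 3: {}  — no active states
rest 'ba' ignored (set empty)
after full input: {}  (accept=11 not in)

Answer: REJECT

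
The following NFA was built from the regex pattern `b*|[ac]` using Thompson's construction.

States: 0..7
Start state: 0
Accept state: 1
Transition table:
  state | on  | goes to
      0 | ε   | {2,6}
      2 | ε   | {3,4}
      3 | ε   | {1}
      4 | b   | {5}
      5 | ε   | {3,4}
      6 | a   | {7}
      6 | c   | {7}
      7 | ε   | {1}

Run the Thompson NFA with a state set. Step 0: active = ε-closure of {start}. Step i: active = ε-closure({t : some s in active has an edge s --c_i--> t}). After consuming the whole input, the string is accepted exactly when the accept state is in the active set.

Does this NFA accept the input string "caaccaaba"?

S₀ = ε-closure({0}) = {0,1,2,3,4,6}
'c' @ 1: {1,7}  [accepting]
'a' @ 2: {}  — no active states
rest 'accaaba' ignored (set empty)
after full input: {}  (accept=1 not in)

Answer: REJECT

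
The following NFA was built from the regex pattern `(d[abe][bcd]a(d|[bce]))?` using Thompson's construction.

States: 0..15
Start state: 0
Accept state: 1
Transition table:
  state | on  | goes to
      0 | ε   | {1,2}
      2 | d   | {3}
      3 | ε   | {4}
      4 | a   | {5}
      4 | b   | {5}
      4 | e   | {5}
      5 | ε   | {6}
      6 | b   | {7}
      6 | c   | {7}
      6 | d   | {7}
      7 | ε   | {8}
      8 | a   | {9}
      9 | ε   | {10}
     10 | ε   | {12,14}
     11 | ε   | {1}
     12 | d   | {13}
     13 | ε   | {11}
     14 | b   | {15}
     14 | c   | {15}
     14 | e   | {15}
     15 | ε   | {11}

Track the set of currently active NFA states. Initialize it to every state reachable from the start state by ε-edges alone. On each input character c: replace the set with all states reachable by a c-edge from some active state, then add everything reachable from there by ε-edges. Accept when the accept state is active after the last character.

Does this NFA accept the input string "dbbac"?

S₀ = ε-closure({0}) = {0,1,2}
'd' @ 1: {3,4}
'b' @ 2: {5,6}
'b' @ 3: {7,8}
'a' @ 4: {9,10,12,14}
'c' @ 5: {1,11,15}  ✓accept
end set {1,11,15} — state 1 in

Answer: ACCEPT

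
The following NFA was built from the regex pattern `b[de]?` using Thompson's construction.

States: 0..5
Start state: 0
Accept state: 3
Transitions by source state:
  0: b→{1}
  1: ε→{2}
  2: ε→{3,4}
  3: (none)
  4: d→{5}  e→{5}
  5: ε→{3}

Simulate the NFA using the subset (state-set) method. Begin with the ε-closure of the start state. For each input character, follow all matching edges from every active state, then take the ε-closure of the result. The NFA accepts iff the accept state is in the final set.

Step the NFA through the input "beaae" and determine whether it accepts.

Answer: REJECT

Trace:
initial (ε-close {0}): {0}
'b' @ 1: {1,2,3,4}  ✓accept
'e' @ 2: {3,5}  ✓accept
'a' @ 3: {}  — dead — no transitions
rest 'ae' ignored (set empty)
after full input: {}  (accept=3 not in)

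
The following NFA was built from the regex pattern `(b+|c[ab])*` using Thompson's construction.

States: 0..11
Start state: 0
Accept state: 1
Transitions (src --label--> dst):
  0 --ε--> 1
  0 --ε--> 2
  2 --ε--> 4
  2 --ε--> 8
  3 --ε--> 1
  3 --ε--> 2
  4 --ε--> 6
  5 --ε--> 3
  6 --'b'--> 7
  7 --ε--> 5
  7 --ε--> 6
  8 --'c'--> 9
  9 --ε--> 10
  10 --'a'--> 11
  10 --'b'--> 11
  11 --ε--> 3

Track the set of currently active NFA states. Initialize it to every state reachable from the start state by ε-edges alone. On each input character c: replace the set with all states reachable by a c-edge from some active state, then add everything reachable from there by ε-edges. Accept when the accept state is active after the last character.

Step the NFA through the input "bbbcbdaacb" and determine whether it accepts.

start: ε-closure({0}) = {0,1,2,4,6,8}
'b' @ 1: {1,2,3,4,5,6,7,8}  ✓accept
'b' @ 2: {1,2,3,4,5,6,7,8}  ✓accept
'b' @ 3: {1,2,3,4,5,6,7,8}  ✓accept
'c' @ 4: {9,10}
'b' @ 5: {1,2,3,4,6,8,11}  ✓accept
'd' @ 6: {}  — state set empty
rest 'aacb' ignored (set empty)
final: {}; accept 1 not in set

Answer: REJECT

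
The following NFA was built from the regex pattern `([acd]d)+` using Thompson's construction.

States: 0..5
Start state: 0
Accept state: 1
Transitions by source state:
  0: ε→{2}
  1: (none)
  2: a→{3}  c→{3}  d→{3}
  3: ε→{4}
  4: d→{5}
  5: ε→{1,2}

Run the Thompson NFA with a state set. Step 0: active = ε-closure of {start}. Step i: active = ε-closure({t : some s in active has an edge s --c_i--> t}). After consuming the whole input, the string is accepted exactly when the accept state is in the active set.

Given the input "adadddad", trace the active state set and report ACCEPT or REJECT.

start: ε-closure({0}) = {0,2}
'a' @ 1: {3,4}
'd' @ 2: {1,2,5}  ✓accept
'a' @ 3: {3,4}
'd' @ 4: {1,2,5}  ✓accept
'd' @ 5: {3,4}
'd' @ 6: {1,2,5}  ✓accept
'a' @ 7: {3,4}
'd' @ 8: {1,2,5}  ✓accept
final: {1,2,5}; accept 1 in set

Answer: ACCEPT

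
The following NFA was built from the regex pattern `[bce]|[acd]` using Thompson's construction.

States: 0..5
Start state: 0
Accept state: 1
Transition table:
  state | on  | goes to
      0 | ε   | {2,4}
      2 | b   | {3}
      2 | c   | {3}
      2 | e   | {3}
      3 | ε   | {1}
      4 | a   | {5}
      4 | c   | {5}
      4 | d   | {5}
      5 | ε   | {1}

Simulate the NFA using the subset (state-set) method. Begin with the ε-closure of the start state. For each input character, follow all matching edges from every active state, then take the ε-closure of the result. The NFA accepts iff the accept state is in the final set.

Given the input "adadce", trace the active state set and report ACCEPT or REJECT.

S₀ = ε-closure({0}) = {0,2,4}
'a' @ 1: {1,5}  [accepting]
'd' @ 2: {}  — no active states
rest 'adce' ignored (set empty)
after full input: {}  (accept=1 not in)

Answer: REJECT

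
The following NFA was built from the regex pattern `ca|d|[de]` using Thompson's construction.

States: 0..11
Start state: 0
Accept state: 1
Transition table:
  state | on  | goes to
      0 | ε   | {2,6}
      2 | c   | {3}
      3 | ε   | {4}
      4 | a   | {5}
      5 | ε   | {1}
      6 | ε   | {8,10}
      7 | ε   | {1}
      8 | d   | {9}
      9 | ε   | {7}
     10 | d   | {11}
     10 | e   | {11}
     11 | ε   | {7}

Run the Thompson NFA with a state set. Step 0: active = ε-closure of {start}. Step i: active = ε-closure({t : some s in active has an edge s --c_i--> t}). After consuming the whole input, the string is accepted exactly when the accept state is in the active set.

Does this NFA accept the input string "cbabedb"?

start: ε-closure({0}) = {0,2,6,8,10}
'c' @ 1: {3,4}
'b' @ 2: {}  — state set empty
rest 'abedb' ignored (set empty)
after full input: {}  (accept=1 not in)

Answer: REJECT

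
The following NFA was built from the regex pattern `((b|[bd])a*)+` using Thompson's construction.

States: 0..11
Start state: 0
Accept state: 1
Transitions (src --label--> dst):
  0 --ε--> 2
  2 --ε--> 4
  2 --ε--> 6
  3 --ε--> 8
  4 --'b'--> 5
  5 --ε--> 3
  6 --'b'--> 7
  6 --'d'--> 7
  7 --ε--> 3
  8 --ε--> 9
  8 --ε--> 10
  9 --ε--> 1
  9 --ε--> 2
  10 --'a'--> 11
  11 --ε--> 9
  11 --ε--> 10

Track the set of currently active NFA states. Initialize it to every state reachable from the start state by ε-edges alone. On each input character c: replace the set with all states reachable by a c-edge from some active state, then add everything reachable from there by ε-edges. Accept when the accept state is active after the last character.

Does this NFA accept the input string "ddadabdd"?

Answer: ACCEPT

Steps:
initial (ε-close {0}): {0,2,4,6}
'd' @ 1: {1,2,3,4,6,7,8,9,10}  (accept∈set)
'd' @ 2: {1,2,3,4,6,7,8,9,10}  (accept∈set)
'a' @ 3: {1,2,4,6,9,10,11}  (accept∈set)
'd' @ 4: {1,2,3,4,6,7,8,9,10}  (accept∈set)
'a' @ 5: {1,2,4,6,9,10,11}  (accept∈set)
'b' @ 6: {1,2,3,4,5,6,7,8,9,10}  (accept∈set)
'd' @ 7: {1,2,3,4,6,7,8,9,10}  (accept∈set)
'd' @ 8: {1,2,3,4,6,7,8,9,10}  (accept∈set)
end set {1,2,3,4,6,7,8,9,10} — state 1 in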